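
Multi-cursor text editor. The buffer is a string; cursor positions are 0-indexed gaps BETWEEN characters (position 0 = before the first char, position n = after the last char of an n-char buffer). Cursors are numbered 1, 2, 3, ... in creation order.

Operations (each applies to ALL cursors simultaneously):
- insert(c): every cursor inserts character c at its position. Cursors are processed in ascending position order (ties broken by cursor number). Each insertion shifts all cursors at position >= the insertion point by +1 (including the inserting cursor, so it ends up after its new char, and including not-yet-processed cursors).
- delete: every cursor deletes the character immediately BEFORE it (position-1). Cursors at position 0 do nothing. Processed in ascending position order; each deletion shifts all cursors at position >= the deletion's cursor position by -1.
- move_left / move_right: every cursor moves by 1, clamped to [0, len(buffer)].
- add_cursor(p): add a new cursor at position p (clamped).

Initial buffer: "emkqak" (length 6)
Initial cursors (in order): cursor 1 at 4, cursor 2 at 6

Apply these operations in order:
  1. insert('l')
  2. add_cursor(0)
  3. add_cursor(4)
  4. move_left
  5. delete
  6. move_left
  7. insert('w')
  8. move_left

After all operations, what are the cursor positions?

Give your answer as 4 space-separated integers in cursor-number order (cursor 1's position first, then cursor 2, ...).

Answer: 3 6 0 3

Derivation:
After op 1 (insert('l')): buffer="emkqlakl" (len 8), cursors c1@5 c2@8, authorship ....1..2
After op 2 (add_cursor(0)): buffer="emkqlakl" (len 8), cursors c3@0 c1@5 c2@8, authorship ....1..2
After op 3 (add_cursor(4)): buffer="emkqlakl" (len 8), cursors c3@0 c4@4 c1@5 c2@8, authorship ....1..2
After op 4 (move_left): buffer="emkqlakl" (len 8), cursors c3@0 c4@3 c1@4 c2@7, authorship ....1..2
After op 5 (delete): buffer="emlal" (len 5), cursors c3@0 c1@2 c4@2 c2@4, authorship ..1.2
After op 6 (move_left): buffer="emlal" (len 5), cursors c3@0 c1@1 c4@1 c2@3, authorship ..1.2
After op 7 (insert('w')): buffer="wewwmlwal" (len 9), cursors c3@1 c1@4 c4@4 c2@7, authorship 3.14.12.2
After op 8 (move_left): buffer="wewwmlwal" (len 9), cursors c3@0 c1@3 c4@3 c2@6, authorship 3.14.12.2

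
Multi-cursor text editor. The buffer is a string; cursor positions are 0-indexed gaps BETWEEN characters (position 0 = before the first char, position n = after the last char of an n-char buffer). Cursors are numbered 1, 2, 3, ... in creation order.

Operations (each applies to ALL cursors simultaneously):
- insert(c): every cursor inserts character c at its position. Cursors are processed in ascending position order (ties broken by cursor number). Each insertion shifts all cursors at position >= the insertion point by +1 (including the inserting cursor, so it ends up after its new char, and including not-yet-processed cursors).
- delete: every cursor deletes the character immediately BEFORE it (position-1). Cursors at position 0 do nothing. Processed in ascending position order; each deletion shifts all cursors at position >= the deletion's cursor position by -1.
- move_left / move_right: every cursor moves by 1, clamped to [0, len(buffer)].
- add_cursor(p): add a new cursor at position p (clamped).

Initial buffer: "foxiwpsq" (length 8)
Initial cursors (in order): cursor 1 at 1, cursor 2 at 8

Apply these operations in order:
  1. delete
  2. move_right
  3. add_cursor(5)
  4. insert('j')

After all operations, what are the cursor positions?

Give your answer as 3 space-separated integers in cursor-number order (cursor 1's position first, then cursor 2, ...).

Answer: 2 9 7

Derivation:
After op 1 (delete): buffer="oxiwps" (len 6), cursors c1@0 c2@6, authorship ......
After op 2 (move_right): buffer="oxiwps" (len 6), cursors c1@1 c2@6, authorship ......
After op 3 (add_cursor(5)): buffer="oxiwps" (len 6), cursors c1@1 c3@5 c2@6, authorship ......
After op 4 (insert('j')): buffer="ojxiwpjsj" (len 9), cursors c1@2 c3@7 c2@9, authorship .1....3.2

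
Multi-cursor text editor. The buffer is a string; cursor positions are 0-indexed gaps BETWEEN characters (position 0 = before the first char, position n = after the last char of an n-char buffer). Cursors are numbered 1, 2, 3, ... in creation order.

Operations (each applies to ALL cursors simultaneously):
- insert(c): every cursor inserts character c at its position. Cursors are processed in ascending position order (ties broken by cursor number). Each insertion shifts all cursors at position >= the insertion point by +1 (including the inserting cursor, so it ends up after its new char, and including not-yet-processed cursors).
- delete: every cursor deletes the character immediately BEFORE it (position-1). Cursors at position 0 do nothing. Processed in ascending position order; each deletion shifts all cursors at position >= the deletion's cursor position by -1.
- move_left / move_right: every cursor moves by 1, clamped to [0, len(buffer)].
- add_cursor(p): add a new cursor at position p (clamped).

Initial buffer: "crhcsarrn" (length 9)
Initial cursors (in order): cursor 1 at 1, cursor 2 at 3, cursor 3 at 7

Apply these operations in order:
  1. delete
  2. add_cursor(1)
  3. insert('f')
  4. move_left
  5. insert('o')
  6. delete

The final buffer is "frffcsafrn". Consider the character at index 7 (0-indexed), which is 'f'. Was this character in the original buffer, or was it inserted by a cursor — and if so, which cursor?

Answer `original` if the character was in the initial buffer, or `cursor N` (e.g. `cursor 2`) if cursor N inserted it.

Answer: cursor 3

Derivation:
After op 1 (delete): buffer="rcsarn" (len 6), cursors c1@0 c2@1 c3@4, authorship ......
After op 2 (add_cursor(1)): buffer="rcsarn" (len 6), cursors c1@0 c2@1 c4@1 c3@4, authorship ......
After op 3 (insert('f')): buffer="frffcsafrn" (len 10), cursors c1@1 c2@4 c4@4 c3@8, authorship 1.24...3..
After op 4 (move_left): buffer="frffcsafrn" (len 10), cursors c1@0 c2@3 c4@3 c3@7, authorship 1.24...3..
After op 5 (insert('o')): buffer="ofrfoofcsaofrn" (len 14), cursors c1@1 c2@6 c4@6 c3@11, authorship 11.2244...33..
After op 6 (delete): buffer="frffcsafrn" (len 10), cursors c1@0 c2@3 c4@3 c3@7, authorship 1.24...3..
Authorship (.=original, N=cursor N): 1 . 2 4 . . . 3 . .
Index 7: author = 3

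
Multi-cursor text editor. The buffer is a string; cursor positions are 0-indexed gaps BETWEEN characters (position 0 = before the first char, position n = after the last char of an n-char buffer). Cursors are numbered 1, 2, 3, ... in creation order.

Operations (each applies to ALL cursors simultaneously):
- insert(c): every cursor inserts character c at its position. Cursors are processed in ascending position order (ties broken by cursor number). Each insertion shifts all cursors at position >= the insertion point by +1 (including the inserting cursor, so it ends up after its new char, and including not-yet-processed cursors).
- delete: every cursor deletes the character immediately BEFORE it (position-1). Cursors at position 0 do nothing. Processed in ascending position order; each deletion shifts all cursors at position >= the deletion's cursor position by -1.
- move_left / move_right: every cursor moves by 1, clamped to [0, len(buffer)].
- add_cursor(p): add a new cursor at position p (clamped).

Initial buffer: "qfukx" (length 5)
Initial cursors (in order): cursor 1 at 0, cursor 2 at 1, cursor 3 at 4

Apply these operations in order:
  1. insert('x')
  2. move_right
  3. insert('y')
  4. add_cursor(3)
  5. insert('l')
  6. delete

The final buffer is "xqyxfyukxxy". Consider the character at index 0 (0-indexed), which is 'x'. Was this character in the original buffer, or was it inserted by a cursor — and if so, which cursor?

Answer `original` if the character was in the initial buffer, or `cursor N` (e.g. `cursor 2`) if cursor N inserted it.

Answer: cursor 1

Derivation:
After op 1 (insert('x')): buffer="xqxfukxx" (len 8), cursors c1@1 c2@3 c3@7, authorship 1.2...3.
After op 2 (move_right): buffer="xqxfukxx" (len 8), cursors c1@2 c2@4 c3@8, authorship 1.2...3.
After op 3 (insert('y')): buffer="xqyxfyukxxy" (len 11), cursors c1@3 c2@6 c3@11, authorship 1.12.2..3.3
After op 4 (add_cursor(3)): buffer="xqyxfyukxxy" (len 11), cursors c1@3 c4@3 c2@6 c3@11, authorship 1.12.2..3.3
After op 5 (insert('l')): buffer="xqyllxfylukxxyl" (len 15), cursors c1@5 c4@5 c2@9 c3@15, authorship 1.1142.22..3.33
After op 6 (delete): buffer="xqyxfyukxxy" (len 11), cursors c1@3 c4@3 c2@6 c3@11, authorship 1.12.2..3.3
Authorship (.=original, N=cursor N): 1 . 1 2 . 2 . . 3 . 3
Index 0: author = 1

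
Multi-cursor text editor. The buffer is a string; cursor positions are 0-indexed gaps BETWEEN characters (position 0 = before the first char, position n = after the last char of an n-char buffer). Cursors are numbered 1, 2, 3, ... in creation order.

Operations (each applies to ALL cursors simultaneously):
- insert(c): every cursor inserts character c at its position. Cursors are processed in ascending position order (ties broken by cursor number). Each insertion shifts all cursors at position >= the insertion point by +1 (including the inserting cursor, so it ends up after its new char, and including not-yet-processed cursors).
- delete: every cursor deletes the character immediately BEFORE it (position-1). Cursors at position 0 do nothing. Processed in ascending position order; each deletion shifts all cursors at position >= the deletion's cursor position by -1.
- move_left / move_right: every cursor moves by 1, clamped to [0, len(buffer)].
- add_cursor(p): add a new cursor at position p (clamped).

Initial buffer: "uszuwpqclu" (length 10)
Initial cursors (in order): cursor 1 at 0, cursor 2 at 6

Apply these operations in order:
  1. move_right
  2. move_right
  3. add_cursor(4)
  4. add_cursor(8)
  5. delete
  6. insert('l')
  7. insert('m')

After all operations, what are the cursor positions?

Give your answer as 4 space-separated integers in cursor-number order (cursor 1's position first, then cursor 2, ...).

Answer: 3 12 6 12

Derivation:
After op 1 (move_right): buffer="uszuwpqclu" (len 10), cursors c1@1 c2@7, authorship ..........
After op 2 (move_right): buffer="uszuwpqclu" (len 10), cursors c1@2 c2@8, authorship ..........
After op 3 (add_cursor(4)): buffer="uszuwpqclu" (len 10), cursors c1@2 c3@4 c2@8, authorship ..........
After op 4 (add_cursor(8)): buffer="uszuwpqclu" (len 10), cursors c1@2 c3@4 c2@8 c4@8, authorship ..........
After op 5 (delete): buffer="uzwplu" (len 6), cursors c1@1 c3@2 c2@4 c4@4, authorship ......
After op 6 (insert('l')): buffer="ulzlwplllu" (len 10), cursors c1@2 c3@4 c2@8 c4@8, authorship .1.3..24..
After op 7 (insert('m')): buffer="ulmzlmwpllmmlu" (len 14), cursors c1@3 c3@6 c2@12 c4@12, authorship .11.33..2424..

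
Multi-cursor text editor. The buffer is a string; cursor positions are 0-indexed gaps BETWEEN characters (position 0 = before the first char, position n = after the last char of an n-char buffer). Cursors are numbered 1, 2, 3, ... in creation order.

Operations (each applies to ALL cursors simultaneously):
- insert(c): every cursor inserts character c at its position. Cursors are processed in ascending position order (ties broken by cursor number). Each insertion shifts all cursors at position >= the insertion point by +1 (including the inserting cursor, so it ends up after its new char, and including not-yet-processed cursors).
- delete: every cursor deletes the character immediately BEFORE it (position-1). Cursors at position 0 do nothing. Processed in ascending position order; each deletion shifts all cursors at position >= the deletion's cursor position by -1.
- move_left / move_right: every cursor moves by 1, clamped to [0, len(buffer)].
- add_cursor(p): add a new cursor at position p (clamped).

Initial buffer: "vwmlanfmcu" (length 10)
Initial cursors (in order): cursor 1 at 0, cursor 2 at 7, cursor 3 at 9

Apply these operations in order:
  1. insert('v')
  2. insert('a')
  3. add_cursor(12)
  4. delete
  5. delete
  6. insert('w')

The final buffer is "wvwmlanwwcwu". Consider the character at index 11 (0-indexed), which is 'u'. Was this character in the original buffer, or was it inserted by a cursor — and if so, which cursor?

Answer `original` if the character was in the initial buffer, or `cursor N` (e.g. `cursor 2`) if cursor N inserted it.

After op 1 (insert('v')): buffer="vvwmlanfvmcvu" (len 13), cursors c1@1 c2@9 c3@12, authorship 1.......2..3.
After op 2 (insert('a')): buffer="vavwmlanfvamcvau" (len 16), cursors c1@2 c2@11 c3@15, authorship 11.......22..33.
After op 3 (add_cursor(12)): buffer="vavwmlanfvamcvau" (len 16), cursors c1@2 c2@11 c4@12 c3@15, authorship 11.......22..33.
After op 4 (delete): buffer="vvwmlanfvcvu" (len 12), cursors c1@1 c2@9 c4@9 c3@11, authorship 1.......2.3.
After op 5 (delete): buffer="vwmlancu" (len 8), cursors c1@0 c2@6 c4@6 c3@7, authorship ........
After op 6 (insert('w')): buffer="wvwmlanwwcwu" (len 12), cursors c1@1 c2@9 c4@9 c3@11, authorship 1......24.3.
Authorship (.=original, N=cursor N): 1 . . . . . . 2 4 . 3 .
Index 11: author = original

Answer: original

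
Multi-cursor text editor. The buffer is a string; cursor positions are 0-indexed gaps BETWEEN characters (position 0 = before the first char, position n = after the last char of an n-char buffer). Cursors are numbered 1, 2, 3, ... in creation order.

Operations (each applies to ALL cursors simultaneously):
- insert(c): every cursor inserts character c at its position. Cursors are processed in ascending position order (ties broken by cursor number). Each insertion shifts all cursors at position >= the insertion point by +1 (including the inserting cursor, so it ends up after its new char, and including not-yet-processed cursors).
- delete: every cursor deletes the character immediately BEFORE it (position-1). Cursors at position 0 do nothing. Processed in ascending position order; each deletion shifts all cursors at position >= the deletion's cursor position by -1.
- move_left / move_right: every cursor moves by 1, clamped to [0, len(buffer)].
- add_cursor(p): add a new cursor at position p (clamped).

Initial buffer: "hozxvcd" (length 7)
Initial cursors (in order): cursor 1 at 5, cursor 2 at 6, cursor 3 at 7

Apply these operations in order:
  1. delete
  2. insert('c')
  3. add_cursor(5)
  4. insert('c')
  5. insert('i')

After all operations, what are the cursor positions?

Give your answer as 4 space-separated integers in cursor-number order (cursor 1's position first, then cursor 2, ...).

Answer: 15 15 15 7

Derivation:
After op 1 (delete): buffer="hozx" (len 4), cursors c1@4 c2@4 c3@4, authorship ....
After op 2 (insert('c')): buffer="hozxccc" (len 7), cursors c1@7 c2@7 c3@7, authorship ....123
After op 3 (add_cursor(5)): buffer="hozxccc" (len 7), cursors c4@5 c1@7 c2@7 c3@7, authorship ....123
After op 4 (insert('c')): buffer="hozxccccccc" (len 11), cursors c4@6 c1@11 c2@11 c3@11, authorship ....1423123
After op 5 (insert('i')): buffer="hozxcciccccciii" (len 15), cursors c4@7 c1@15 c2@15 c3@15, authorship ....14423123123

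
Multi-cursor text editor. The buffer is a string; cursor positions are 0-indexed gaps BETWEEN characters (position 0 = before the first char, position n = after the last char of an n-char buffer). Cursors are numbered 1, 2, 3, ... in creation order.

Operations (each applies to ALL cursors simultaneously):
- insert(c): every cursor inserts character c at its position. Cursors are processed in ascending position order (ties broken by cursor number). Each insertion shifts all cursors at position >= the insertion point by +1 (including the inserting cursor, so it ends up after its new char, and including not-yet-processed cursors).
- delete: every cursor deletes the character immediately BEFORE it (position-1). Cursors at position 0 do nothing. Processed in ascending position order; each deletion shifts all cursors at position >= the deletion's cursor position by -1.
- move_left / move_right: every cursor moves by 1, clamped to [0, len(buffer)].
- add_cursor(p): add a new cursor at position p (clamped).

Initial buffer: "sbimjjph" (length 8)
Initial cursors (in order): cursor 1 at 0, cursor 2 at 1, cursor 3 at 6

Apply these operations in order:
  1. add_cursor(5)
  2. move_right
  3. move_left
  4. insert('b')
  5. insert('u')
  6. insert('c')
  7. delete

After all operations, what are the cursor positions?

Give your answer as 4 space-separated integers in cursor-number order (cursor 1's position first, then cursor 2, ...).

Answer: 2 5 14 11

Derivation:
After op 1 (add_cursor(5)): buffer="sbimjjph" (len 8), cursors c1@0 c2@1 c4@5 c3@6, authorship ........
After op 2 (move_right): buffer="sbimjjph" (len 8), cursors c1@1 c2@2 c4@6 c3@7, authorship ........
After op 3 (move_left): buffer="sbimjjph" (len 8), cursors c1@0 c2@1 c4@5 c3@6, authorship ........
After op 4 (insert('b')): buffer="bsbbimjbjbph" (len 12), cursors c1@1 c2@3 c4@8 c3@10, authorship 1.2....4.3..
After op 5 (insert('u')): buffer="busbubimjbujbuph" (len 16), cursors c1@2 c2@5 c4@11 c3@14, authorship 11.22....44.33..
After op 6 (insert('c')): buffer="bucsbucbimjbucjbucph" (len 20), cursors c1@3 c2@7 c4@14 c3@18, authorship 111.222....444.333..
After op 7 (delete): buffer="busbubimjbujbuph" (len 16), cursors c1@2 c2@5 c4@11 c3@14, authorship 11.22....44.33..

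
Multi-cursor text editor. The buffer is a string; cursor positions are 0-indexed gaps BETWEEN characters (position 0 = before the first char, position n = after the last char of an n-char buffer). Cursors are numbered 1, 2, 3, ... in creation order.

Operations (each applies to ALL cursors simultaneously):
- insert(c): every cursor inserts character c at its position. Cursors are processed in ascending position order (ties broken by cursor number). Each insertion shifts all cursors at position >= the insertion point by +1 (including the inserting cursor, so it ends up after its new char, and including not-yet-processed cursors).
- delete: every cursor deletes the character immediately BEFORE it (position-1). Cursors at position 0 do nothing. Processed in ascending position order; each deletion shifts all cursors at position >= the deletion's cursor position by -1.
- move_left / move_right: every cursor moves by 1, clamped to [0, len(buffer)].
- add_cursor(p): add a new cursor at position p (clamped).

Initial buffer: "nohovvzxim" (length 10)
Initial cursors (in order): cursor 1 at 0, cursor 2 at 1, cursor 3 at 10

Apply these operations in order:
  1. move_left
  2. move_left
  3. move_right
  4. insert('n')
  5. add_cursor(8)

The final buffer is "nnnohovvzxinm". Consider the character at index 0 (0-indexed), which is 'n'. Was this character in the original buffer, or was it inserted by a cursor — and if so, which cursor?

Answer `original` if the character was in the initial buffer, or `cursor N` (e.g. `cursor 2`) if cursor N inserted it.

Answer: original

Derivation:
After op 1 (move_left): buffer="nohovvzxim" (len 10), cursors c1@0 c2@0 c3@9, authorship ..........
After op 2 (move_left): buffer="nohovvzxim" (len 10), cursors c1@0 c2@0 c3@8, authorship ..........
After op 3 (move_right): buffer="nohovvzxim" (len 10), cursors c1@1 c2@1 c3@9, authorship ..........
After op 4 (insert('n')): buffer="nnnohovvzxinm" (len 13), cursors c1@3 c2@3 c3@12, authorship .12........3.
After op 5 (add_cursor(8)): buffer="nnnohovvzxinm" (len 13), cursors c1@3 c2@3 c4@8 c3@12, authorship .12........3.
Authorship (.=original, N=cursor N): . 1 2 . . . . . . . . 3 .
Index 0: author = original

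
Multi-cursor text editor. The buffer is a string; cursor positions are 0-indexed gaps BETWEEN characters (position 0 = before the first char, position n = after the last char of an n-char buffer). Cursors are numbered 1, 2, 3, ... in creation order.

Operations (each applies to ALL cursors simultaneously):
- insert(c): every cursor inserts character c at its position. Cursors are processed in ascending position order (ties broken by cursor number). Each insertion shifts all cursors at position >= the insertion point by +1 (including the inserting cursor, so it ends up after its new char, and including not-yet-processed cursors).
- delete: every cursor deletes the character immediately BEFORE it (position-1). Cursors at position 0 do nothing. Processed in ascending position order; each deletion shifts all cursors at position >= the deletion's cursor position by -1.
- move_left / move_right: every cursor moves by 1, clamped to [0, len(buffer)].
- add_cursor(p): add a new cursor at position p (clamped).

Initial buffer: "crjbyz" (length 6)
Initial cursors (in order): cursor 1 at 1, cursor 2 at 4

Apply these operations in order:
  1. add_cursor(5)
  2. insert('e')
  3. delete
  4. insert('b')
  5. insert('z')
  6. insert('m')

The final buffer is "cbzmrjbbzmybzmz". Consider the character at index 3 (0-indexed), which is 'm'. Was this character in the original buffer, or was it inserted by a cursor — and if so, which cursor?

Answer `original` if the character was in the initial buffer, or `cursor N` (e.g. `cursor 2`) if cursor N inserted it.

After op 1 (add_cursor(5)): buffer="crjbyz" (len 6), cursors c1@1 c2@4 c3@5, authorship ......
After op 2 (insert('e')): buffer="cerjbeyez" (len 9), cursors c1@2 c2@6 c3@8, authorship .1...2.3.
After op 3 (delete): buffer="crjbyz" (len 6), cursors c1@1 c2@4 c3@5, authorship ......
After op 4 (insert('b')): buffer="cbrjbbybz" (len 9), cursors c1@2 c2@6 c3@8, authorship .1...2.3.
After op 5 (insert('z')): buffer="cbzrjbbzybzz" (len 12), cursors c1@3 c2@8 c3@11, authorship .11...22.33.
After op 6 (insert('m')): buffer="cbzmrjbbzmybzmz" (len 15), cursors c1@4 c2@10 c3@14, authorship .111...222.333.
Authorship (.=original, N=cursor N): . 1 1 1 . . . 2 2 2 . 3 3 3 .
Index 3: author = 1

Answer: cursor 1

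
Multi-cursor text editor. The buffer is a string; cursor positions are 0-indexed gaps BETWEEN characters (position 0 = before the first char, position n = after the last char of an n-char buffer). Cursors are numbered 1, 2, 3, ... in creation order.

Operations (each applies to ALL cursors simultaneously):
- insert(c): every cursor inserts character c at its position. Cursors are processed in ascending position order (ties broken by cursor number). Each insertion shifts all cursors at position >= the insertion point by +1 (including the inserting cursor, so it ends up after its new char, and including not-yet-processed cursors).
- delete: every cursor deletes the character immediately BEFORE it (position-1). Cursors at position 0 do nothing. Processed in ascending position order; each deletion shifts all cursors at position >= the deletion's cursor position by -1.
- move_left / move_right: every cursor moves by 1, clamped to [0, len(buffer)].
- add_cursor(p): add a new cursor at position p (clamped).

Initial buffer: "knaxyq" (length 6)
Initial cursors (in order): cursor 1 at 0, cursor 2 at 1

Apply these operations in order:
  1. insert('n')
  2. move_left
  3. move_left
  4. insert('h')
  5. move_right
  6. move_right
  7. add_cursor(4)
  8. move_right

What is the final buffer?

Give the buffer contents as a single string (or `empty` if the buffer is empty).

After op 1 (insert('n')): buffer="nknnaxyq" (len 8), cursors c1@1 c2@3, authorship 1.2.....
After op 2 (move_left): buffer="nknnaxyq" (len 8), cursors c1@0 c2@2, authorship 1.2.....
After op 3 (move_left): buffer="nknnaxyq" (len 8), cursors c1@0 c2@1, authorship 1.2.....
After op 4 (insert('h')): buffer="hnhknnaxyq" (len 10), cursors c1@1 c2@3, authorship 112.2.....
After op 5 (move_right): buffer="hnhknnaxyq" (len 10), cursors c1@2 c2@4, authorship 112.2.....
After op 6 (move_right): buffer="hnhknnaxyq" (len 10), cursors c1@3 c2@5, authorship 112.2.....
After op 7 (add_cursor(4)): buffer="hnhknnaxyq" (len 10), cursors c1@3 c3@4 c2@5, authorship 112.2.....
After op 8 (move_right): buffer="hnhknnaxyq" (len 10), cursors c1@4 c3@5 c2@6, authorship 112.2.....

Answer: hnhknnaxyq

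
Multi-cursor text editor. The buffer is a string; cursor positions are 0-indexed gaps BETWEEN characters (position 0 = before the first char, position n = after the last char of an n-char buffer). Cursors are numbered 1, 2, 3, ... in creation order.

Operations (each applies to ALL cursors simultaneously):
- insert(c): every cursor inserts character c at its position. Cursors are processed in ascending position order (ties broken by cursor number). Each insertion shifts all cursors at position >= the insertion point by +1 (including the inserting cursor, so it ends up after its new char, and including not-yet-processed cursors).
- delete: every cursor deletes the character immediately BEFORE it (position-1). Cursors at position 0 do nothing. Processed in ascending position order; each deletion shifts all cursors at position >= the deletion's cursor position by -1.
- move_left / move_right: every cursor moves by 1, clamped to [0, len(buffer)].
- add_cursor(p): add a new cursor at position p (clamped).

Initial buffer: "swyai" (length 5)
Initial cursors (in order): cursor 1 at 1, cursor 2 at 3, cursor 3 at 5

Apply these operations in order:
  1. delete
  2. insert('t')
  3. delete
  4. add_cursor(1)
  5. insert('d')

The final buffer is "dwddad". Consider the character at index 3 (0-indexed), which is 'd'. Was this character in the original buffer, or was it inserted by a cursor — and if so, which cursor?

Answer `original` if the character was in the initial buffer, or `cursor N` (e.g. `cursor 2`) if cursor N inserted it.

After op 1 (delete): buffer="wa" (len 2), cursors c1@0 c2@1 c3@2, authorship ..
After op 2 (insert('t')): buffer="twtat" (len 5), cursors c1@1 c2@3 c3@5, authorship 1.2.3
After op 3 (delete): buffer="wa" (len 2), cursors c1@0 c2@1 c3@2, authorship ..
After op 4 (add_cursor(1)): buffer="wa" (len 2), cursors c1@0 c2@1 c4@1 c3@2, authorship ..
After op 5 (insert('d')): buffer="dwddad" (len 6), cursors c1@1 c2@4 c4@4 c3@6, authorship 1.24.3
Authorship (.=original, N=cursor N): 1 . 2 4 . 3
Index 3: author = 4

Answer: cursor 4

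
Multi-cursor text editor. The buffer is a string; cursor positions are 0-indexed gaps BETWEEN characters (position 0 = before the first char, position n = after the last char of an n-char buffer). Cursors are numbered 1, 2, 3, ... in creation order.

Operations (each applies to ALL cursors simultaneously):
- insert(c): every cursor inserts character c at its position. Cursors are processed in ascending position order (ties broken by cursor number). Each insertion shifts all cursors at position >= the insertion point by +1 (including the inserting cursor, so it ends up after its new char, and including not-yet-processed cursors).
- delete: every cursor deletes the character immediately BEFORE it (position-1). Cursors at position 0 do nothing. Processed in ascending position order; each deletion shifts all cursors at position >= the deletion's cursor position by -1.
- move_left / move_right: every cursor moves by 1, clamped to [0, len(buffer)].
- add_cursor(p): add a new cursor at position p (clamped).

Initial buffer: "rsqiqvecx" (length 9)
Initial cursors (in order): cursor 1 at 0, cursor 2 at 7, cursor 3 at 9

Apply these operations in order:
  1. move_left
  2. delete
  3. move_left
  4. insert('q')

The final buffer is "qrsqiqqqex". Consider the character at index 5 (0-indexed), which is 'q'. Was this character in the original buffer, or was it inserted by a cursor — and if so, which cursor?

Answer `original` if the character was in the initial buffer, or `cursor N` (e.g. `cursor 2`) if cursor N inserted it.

After op 1 (move_left): buffer="rsqiqvecx" (len 9), cursors c1@0 c2@6 c3@8, authorship .........
After op 2 (delete): buffer="rsqiqex" (len 7), cursors c1@0 c2@5 c3@6, authorship .......
After op 3 (move_left): buffer="rsqiqex" (len 7), cursors c1@0 c2@4 c3@5, authorship .......
After op 4 (insert('q')): buffer="qrsqiqqqex" (len 10), cursors c1@1 c2@6 c3@8, authorship 1....2.3..
Authorship (.=original, N=cursor N): 1 . . . . 2 . 3 . .
Index 5: author = 2

Answer: cursor 2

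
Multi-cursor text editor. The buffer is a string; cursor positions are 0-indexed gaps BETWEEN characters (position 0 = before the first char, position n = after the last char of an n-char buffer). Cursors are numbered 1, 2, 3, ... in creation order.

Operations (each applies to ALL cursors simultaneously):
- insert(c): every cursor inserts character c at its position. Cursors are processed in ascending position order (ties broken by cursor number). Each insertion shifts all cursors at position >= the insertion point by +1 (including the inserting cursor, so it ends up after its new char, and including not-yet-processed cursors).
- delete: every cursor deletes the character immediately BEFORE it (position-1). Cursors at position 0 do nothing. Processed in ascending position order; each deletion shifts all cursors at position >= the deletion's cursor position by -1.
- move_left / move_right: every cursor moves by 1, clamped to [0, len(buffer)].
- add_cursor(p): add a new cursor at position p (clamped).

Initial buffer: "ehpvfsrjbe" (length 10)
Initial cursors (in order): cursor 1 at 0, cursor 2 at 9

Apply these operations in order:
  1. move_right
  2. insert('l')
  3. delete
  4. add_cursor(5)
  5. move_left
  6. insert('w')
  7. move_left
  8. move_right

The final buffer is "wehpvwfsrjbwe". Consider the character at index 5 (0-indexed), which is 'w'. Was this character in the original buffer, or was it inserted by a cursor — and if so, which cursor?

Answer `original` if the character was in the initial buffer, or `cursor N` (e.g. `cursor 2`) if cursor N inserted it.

Answer: cursor 3

Derivation:
After op 1 (move_right): buffer="ehpvfsrjbe" (len 10), cursors c1@1 c2@10, authorship ..........
After op 2 (insert('l')): buffer="elhpvfsrjbel" (len 12), cursors c1@2 c2@12, authorship .1.........2
After op 3 (delete): buffer="ehpvfsrjbe" (len 10), cursors c1@1 c2@10, authorship ..........
After op 4 (add_cursor(5)): buffer="ehpvfsrjbe" (len 10), cursors c1@1 c3@5 c2@10, authorship ..........
After op 5 (move_left): buffer="ehpvfsrjbe" (len 10), cursors c1@0 c3@4 c2@9, authorship ..........
After op 6 (insert('w')): buffer="wehpvwfsrjbwe" (len 13), cursors c1@1 c3@6 c2@12, authorship 1....3.....2.
After op 7 (move_left): buffer="wehpvwfsrjbwe" (len 13), cursors c1@0 c3@5 c2@11, authorship 1....3.....2.
After op 8 (move_right): buffer="wehpvwfsrjbwe" (len 13), cursors c1@1 c3@6 c2@12, authorship 1....3.....2.
Authorship (.=original, N=cursor N): 1 . . . . 3 . . . . . 2 .
Index 5: author = 3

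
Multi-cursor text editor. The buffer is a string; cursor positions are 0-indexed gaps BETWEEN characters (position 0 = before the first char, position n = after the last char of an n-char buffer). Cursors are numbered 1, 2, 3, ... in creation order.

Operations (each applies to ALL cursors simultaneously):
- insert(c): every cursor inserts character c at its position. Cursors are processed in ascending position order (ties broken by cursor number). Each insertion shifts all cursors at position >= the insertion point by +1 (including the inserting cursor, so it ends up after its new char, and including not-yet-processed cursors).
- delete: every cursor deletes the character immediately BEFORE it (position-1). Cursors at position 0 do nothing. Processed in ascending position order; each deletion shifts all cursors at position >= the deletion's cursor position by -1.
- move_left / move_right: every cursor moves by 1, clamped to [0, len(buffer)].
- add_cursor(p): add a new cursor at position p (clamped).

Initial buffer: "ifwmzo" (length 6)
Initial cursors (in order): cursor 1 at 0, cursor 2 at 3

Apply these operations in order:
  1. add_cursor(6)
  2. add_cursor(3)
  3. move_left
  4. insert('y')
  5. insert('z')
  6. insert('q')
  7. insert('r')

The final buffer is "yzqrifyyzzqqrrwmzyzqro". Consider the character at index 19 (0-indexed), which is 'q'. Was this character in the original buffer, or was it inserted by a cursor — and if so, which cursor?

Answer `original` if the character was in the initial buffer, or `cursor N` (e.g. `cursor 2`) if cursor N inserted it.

After op 1 (add_cursor(6)): buffer="ifwmzo" (len 6), cursors c1@0 c2@3 c3@6, authorship ......
After op 2 (add_cursor(3)): buffer="ifwmzo" (len 6), cursors c1@0 c2@3 c4@3 c3@6, authorship ......
After op 3 (move_left): buffer="ifwmzo" (len 6), cursors c1@0 c2@2 c4@2 c3@5, authorship ......
After op 4 (insert('y')): buffer="yifyywmzyo" (len 10), cursors c1@1 c2@5 c4@5 c3@9, authorship 1..24...3.
After op 5 (insert('z')): buffer="yzifyyzzwmzyzo" (len 14), cursors c1@2 c2@8 c4@8 c3@13, authorship 11..2424...33.
After op 6 (insert('q')): buffer="yzqifyyzzqqwmzyzqo" (len 18), cursors c1@3 c2@11 c4@11 c3@17, authorship 111..242424...333.
After op 7 (insert('r')): buffer="yzqrifyyzzqqrrwmzyzqro" (len 22), cursors c1@4 c2@14 c4@14 c3@21, authorship 1111..24242424...3333.
Authorship (.=original, N=cursor N): 1 1 1 1 . . 2 4 2 4 2 4 2 4 . . . 3 3 3 3 .
Index 19: author = 3

Answer: cursor 3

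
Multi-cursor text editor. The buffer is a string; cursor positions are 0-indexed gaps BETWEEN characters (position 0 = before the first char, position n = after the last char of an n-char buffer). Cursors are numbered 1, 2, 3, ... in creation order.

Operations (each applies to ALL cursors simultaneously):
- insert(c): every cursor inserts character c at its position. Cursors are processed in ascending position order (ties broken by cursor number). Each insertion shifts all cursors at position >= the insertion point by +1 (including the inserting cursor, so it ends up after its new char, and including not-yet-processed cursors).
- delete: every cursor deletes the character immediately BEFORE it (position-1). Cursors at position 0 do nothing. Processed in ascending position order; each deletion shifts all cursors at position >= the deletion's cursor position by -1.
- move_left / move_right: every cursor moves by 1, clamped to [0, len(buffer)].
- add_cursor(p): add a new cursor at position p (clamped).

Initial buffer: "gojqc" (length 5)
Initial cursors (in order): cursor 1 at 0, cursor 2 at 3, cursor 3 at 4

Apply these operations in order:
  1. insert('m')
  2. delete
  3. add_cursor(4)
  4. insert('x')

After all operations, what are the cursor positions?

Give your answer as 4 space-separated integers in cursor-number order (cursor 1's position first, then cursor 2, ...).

Answer: 1 5 8 8

Derivation:
After op 1 (insert('m')): buffer="mgojmqmc" (len 8), cursors c1@1 c2@5 c3@7, authorship 1...2.3.
After op 2 (delete): buffer="gojqc" (len 5), cursors c1@0 c2@3 c3@4, authorship .....
After op 3 (add_cursor(4)): buffer="gojqc" (len 5), cursors c1@0 c2@3 c3@4 c4@4, authorship .....
After op 4 (insert('x')): buffer="xgojxqxxc" (len 9), cursors c1@1 c2@5 c3@8 c4@8, authorship 1...2.34.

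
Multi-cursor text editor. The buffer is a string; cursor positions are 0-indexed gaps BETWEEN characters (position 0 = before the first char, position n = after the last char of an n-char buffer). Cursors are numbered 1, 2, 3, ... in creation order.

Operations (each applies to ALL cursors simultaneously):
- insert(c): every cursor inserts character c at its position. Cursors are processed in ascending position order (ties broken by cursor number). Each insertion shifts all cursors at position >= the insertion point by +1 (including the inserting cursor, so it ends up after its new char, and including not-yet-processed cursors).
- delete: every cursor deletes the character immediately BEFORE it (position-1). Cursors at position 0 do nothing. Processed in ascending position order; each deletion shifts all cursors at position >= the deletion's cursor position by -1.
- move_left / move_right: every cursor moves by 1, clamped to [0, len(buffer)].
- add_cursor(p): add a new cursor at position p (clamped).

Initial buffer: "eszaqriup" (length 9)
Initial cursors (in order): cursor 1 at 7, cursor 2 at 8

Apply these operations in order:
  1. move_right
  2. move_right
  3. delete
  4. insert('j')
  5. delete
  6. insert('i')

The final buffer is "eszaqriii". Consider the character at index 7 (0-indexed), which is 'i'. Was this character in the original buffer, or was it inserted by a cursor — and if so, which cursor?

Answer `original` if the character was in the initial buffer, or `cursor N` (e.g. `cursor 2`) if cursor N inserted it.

After op 1 (move_right): buffer="eszaqriup" (len 9), cursors c1@8 c2@9, authorship .........
After op 2 (move_right): buffer="eszaqriup" (len 9), cursors c1@9 c2@9, authorship .........
After op 3 (delete): buffer="eszaqri" (len 7), cursors c1@7 c2@7, authorship .......
After op 4 (insert('j')): buffer="eszaqrijj" (len 9), cursors c1@9 c2@9, authorship .......12
After op 5 (delete): buffer="eszaqri" (len 7), cursors c1@7 c2@7, authorship .......
After op 6 (insert('i')): buffer="eszaqriii" (len 9), cursors c1@9 c2@9, authorship .......12
Authorship (.=original, N=cursor N): . . . . . . . 1 2
Index 7: author = 1

Answer: cursor 1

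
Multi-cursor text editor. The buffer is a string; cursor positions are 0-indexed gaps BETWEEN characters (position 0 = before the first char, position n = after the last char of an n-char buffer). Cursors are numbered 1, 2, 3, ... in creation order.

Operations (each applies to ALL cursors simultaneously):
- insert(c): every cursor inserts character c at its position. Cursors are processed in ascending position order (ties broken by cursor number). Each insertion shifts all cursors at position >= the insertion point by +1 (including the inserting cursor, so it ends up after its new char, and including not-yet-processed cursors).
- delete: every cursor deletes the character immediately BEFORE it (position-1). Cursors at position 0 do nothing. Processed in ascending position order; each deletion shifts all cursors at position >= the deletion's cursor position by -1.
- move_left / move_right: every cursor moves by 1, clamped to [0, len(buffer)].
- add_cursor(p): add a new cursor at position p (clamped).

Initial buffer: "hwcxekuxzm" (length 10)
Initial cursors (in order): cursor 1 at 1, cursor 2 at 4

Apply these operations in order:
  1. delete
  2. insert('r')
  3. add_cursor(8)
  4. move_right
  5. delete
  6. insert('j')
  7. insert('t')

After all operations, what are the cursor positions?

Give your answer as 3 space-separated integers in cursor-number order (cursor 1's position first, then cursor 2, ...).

After op 1 (delete): buffer="wcekuxzm" (len 8), cursors c1@0 c2@2, authorship ........
After op 2 (insert('r')): buffer="rwcrekuxzm" (len 10), cursors c1@1 c2@4, authorship 1..2......
After op 3 (add_cursor(8)): buffer="rwcrekuxzm" (len 10), cursors c1@1 c2@4 c3@8, authorship 1..2......
After op 4 (move_right): buffer="rwcrekuxzm" (len 10), cursors c1@2 c2@5 c3@9, authorship 1..2......
After op 5 (delete): buffer="rcrkuxm" (len 7), cursors c1@1 c2@3 c3@6, authorship 1.2....
After op 6 (insert('j')): buffer="rjcrjkuxjm" (len 10), cursors c1@2 c2@5 c3@9, authorship 11.22...3.
After op 7 (insert('t')): buffer="rjtcrjtkuxjtm" (len 13), cursors c1@3 c2@7 c3@12, authorship 111.222...33.

Answer: 3 7 12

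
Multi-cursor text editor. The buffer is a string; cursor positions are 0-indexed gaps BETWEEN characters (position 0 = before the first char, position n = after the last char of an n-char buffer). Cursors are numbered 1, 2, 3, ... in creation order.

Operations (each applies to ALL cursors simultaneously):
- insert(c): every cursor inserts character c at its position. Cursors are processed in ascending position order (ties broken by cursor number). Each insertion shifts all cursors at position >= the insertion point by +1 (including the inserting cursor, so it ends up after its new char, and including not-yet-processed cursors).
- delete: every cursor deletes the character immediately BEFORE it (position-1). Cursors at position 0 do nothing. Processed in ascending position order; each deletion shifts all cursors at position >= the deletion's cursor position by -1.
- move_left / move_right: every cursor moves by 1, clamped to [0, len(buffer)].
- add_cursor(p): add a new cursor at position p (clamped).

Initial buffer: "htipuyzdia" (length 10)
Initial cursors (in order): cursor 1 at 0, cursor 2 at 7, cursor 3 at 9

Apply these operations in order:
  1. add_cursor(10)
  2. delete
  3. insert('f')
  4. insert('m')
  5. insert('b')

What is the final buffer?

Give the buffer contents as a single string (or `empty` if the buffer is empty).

After op 1 (add_cursor(10)): buffer="htipuyzdia" (len 10), cursors c1@0 c2@7 c3@9 c4@10, authorship ..........
After op 2 (delete): buffer="htipuyd" (len 7), cursors c1@0 c2@6 c3@7 c4@7, authorship .......
After op 3 (insert('f')): buffer="fhtipuyfdff" (len 11), cursors c1@1 c2@8 c3@11 c4@11, authorship 1......2.34
After op 4 (insert('m')): buffer="fmhtipuyfmdffmm" (len 15), cursors c1@2 c2@10 c3@15 c4@15, authorship 11......22.3434
After op 5 (insert('b')): buffer="fmbhtipuyfmbdffmmbb" (len 19), cursors c1@3 c2@12 c3@19 c4@19, authorship 111......222.343434

Answer: fmbhtipuyfmbdffmmbb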